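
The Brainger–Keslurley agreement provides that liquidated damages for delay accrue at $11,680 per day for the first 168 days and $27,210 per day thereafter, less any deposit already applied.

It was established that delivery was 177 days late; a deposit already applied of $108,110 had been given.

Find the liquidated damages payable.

Liquidated damages: $2,099,020

First 168 days: 168 × $11,680 = $1,962,240
Remaining days: (177 − 168) × $27,210 = $244,890
Accrued per-day damages: $1,962,240 + $244,890 = $2,207,130
Less deposit already applied: $2,207,130 − $108,110 = $2,099,020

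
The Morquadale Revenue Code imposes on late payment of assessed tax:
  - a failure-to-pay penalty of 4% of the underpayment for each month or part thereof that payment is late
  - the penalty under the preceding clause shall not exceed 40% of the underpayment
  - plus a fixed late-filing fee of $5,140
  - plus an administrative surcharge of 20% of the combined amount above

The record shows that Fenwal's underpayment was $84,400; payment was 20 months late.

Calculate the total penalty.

Accrued rate: 4% × 20 = 80%, capped at 40% → 40%
Failure-to-pay penalty: 40% of $84,400 = $33,760
Penalty before surcharge: $33,760 + $5,140 = $38,900
Administrative surcharge: 20% of $38,900 = $7,780
Total penalty: $38,900 + $7,780 = $46,680

$46,680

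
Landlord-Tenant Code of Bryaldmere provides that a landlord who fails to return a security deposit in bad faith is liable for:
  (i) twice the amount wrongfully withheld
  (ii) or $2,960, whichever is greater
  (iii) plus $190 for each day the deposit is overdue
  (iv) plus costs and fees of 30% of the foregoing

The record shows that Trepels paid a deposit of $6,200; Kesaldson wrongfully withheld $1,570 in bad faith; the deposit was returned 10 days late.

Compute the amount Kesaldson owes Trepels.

Doubled: 2 × $1,570 = $3,140
Minimum $2,960: $3,140 meets the minimum, no increase.
Late-return penalty: 10 × $190 = $1,900
Damages plus late penalty: $3,140 + $1,900 = $5,040
Costs and fees: 30% of $5,040 = $1,512
Total recovery: $5,040 + $1,512 = $6,552

$6,552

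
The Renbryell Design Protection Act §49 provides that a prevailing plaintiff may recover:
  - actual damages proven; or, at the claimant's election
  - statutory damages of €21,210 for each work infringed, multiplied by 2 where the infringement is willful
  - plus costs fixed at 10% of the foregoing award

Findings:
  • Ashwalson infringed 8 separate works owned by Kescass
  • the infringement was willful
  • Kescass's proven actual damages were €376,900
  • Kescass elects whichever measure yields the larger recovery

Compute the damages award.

Statutory damages: 8 × €21,210 = €169,680
Doubled: 2 × €169,680 = €339,360
Greater of actual damages (€376,900) or enhanced statutory damages (€339,360): €376,900
Costs: 10% of €376,900 = €37,690
Award plus costs: €376,900 + €37,690 = €414,590

€414,590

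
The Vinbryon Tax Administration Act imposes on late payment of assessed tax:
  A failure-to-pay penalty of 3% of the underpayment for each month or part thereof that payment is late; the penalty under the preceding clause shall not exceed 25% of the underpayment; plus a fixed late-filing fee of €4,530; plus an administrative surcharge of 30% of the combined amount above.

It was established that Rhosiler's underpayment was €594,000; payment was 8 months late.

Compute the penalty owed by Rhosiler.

Accrued rate: 3% × 8 = 24%, capped at 25% → 24%
Failure-to-pay penalty: 24% of €594,000 = €142,560
Penalty before surcharge: €142,560 + €4,530 = €147,090
Administrative surcharge: 30% of €147,090 = €44,127
Total penalty: €147,090 + €44,127 = €191,217

€191,217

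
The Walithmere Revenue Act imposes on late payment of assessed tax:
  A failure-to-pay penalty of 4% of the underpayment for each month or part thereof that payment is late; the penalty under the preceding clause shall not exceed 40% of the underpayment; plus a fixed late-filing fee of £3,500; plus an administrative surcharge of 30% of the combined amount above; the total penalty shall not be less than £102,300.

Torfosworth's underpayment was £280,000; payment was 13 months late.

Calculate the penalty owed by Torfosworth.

Accrued rate: 4% × 13 = 52%, capped at 40% → 40%
Failure-to-pay penalty: 40% of £280,000 = £112,000
Penalty before surcharge: £112,000 + £3,500 = £115,500
Administrative surcharge: 30% of £115,500 = £34,650
Total penalty: £115,500 + £34,650 = £150,150
Minimum £102,300: £150,150 meets the minimum, no increase.

£150,150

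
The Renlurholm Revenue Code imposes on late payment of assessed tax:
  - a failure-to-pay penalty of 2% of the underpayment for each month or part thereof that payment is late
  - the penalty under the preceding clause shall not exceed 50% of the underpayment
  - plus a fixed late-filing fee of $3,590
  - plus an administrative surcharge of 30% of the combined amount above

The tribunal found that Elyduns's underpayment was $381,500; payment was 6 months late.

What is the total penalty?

Accrued rate: 2% × 6 = 12%, capped at 50% → 12%
Failure-to-pay penalty: 12% of $381,500 = $45,780
Penalty before surcharge: $45,780 + $3,590 = $49,370
Administrative surcharge: 30% of $49,370 = $14,811
Total penalty: $49,370 + $14,811 = $64,181

$64,181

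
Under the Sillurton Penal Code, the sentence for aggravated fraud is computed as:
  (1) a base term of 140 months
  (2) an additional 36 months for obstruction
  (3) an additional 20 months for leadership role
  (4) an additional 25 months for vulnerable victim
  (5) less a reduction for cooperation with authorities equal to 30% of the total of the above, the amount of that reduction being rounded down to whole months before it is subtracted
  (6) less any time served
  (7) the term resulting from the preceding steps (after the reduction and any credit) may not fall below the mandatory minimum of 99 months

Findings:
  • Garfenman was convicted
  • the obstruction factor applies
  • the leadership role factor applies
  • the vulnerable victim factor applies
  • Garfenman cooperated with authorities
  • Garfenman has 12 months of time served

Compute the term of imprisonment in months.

143 months

Obstruction enhancement: +36 months
Leadership role enhancement: +20 months
Vulnerable victim enhancement: +25 months
Adjusted term: 140 months + 36 months + 20 months + 25 months = 221 months
Cooperation with authorities reduction: 30% of 221 months = 66 months (rounded down)
After reduction: 221 − 66 = 155 months
Less time served: 155 months − 12 months = 143 months
Minimum 99 months: 143 months meets the minimum, no increase.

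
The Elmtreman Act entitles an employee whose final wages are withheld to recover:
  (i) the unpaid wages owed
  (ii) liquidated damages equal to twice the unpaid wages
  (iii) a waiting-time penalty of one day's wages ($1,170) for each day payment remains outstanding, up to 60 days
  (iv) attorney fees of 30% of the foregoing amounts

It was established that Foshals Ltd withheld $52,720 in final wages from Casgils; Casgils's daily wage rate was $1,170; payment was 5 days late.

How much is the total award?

Doubled: 2 × $52,720 = $105,440
Penalty days: min(5, 60) = 5
Waiting-time penalty: 5 × $1,170 = $5,850
Subtotal: $52,720 + $105,440 + $5,850 = $164,010
Attorney fees: 30% of $164,010 = $49,203
Total award: $164,010 + $49,203 = $213,213

$213,213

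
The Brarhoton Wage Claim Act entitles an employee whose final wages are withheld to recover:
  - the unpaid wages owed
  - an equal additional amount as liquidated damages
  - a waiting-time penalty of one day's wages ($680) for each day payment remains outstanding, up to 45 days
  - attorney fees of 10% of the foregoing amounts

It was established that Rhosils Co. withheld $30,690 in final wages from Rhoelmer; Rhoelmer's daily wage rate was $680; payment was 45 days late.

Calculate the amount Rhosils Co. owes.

Liquidated damages (equal amount): $30,690
Penalty days: min(45, 45) = 45
Waiting-time penalty: 45 × $680 = $30,600
Subtotal: $30,690 + $30,690 + $30,600 = $91,980
Attorney fees: 10% of $91,980 = $9,198
Total award: $91,980 + $9,198 = $101,178

Total award: $101,178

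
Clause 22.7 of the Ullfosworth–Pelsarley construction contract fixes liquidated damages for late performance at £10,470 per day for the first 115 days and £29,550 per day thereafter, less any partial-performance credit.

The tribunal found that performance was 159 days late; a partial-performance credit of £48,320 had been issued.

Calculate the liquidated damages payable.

£2,455,930

First 115 days: 115 × £10,470 = £1,204,050
Remaining days: (159 − 115) × £29,550 = £1,300,200
Accrued per-day damages: £1,204,050 + £1,300,200 = £2,504,250
Less partial-performance credit: £2,504,250 − £48,320 = £2,455,930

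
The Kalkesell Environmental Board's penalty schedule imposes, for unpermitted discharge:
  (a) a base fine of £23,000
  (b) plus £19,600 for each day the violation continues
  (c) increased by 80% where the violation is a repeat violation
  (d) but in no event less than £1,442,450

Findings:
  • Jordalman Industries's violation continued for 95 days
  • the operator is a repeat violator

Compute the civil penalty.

Per-day component: 95 × £19,600 = £1,862,000
Base plus per-day: £23,000 + £1,862,000 = £1,885,000
Enhancement: 80% of £1,885,000 = £1,508,000
Enhanced fine: £1,885,000 + £1,508,000 = £3,393,000
Minimum £1,442,450: £3,393,000 meets the minimum, no increase.

£3,393,000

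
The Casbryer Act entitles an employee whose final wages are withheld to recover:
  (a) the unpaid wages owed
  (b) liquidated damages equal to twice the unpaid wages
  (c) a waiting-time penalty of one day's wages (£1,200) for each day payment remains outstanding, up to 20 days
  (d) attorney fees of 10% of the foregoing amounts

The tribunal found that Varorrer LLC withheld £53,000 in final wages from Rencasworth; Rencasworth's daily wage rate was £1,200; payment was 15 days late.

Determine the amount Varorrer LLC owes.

Doubled: 2 × £53,000 = £106,000
Penalty days: min(15, 20) = 15
Waiting-time penalty: 15 × £1,200 = £18,000
Subtotal: £53,000 + £106,000 + £18,000 = £177,000
Attorney fees: 10% of £177,000 = £17,700
Total award: £177,000 + £17,700 = £194,700

£194,700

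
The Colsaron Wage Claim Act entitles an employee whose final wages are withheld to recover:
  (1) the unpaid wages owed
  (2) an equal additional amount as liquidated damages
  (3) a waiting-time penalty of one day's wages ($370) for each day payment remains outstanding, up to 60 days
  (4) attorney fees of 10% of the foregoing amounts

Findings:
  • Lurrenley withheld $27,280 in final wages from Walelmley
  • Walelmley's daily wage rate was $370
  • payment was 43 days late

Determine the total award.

Liquidated damages (equal amount): $27,280
Penalty days: min(43, 60) = 43
Waiting-time penalty: 43 × $370 = $15,910
Subtotal: $27,280 + $27,280 + $15,910 = $70,470
Attorney fees: 10% of $70,470 = $7,047
Total award: $70,470 + $7,047 = $77,517

$77,517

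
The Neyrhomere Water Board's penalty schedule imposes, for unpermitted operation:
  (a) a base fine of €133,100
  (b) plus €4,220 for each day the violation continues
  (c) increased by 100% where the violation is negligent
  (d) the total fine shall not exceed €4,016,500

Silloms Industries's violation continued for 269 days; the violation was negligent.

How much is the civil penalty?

Per-day component: 269 × €4,220 = €1,135,180
Base plus per-day: €133,100 + €1,135,180 = €1,268,280
Enhancement: 100% of €1,268,280 = €1,268,280
Enhanced fine: €1,268,280 + €1,268,280 = €2,536,560
Cap at €4,016,500: €2,536,560 is within the cap, no reduction.

€2,536,560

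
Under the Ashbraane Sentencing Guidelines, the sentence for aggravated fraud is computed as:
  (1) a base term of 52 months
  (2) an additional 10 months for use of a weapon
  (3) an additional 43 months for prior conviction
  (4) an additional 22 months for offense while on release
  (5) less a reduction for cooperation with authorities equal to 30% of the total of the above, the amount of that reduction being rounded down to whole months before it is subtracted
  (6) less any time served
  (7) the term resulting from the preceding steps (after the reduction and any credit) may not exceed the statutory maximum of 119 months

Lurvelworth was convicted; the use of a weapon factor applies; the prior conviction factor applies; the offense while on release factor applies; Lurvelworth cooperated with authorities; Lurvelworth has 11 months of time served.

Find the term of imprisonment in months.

Use of a weapon enhancement: +10 months
Prior conviction enhancement: +43 months
Offense while on release enhancement: +22 months
Adjusted term: 52 months + 10 months + 43 months + 22 months = 127 months
Cooperation with authorities reduction: 30% of 127 months = 38 months (rounded down)
After reduction: 127 − 38 = 89 months
Less time served: 89 months − 11 months = 78 months
Cap at 119 months: 78 months is within the cap, no reduction.

78 months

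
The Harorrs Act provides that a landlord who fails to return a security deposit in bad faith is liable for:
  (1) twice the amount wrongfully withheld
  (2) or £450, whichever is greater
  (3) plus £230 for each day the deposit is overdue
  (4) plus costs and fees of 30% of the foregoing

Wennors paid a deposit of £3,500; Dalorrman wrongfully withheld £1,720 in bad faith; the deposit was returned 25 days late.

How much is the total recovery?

£11,947

Doubled: 2 × £1,720 = £3,440
Minimum £450: £3,440 meets the minimum, no increase.
Late-return penalty: 25 × £230 = £5,750
Damages plus late penalty: £3,440 + £5,750 = £9,190
Costs and fees: 30% of £9,190 = £2,757
Total recovery: £9,190 + £2,757 = £11,947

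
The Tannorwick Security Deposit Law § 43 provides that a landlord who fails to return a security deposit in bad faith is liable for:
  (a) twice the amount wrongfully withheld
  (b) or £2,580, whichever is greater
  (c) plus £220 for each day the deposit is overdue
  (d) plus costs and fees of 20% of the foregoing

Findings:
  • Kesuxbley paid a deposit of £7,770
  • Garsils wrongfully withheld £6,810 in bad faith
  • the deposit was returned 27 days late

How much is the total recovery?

£23,472

Doubled: 2 × £6,810 = £13,620
Minimum £2,580: £13,620 meets the minimum, no increase.
Late-return penalty: 27 × £220 = £5,940
Damages plus late penalty: £13,620 + £5,940 = £19,560
Costs and fees: 20% of £19,560 = £3,912
Total recovery: £19,560 + £3,912 = £23,472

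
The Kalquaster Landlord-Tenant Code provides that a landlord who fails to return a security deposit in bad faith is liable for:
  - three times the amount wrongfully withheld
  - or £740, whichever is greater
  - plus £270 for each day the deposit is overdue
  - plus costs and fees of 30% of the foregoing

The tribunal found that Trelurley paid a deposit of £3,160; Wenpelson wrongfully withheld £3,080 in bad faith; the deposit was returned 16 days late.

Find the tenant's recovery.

Trebled: 3 × £3,080 = £9,240
Minimum £740: £9,240 meets the minimum, no increase.
Late-return penalty: 16 × £270 = £4,320
Damages plus late penalty: £9,240 + £4,320 = £13,560
Costs and fees: 30% of £13,560 = £4,068
Total recovery: £13,560 + £4,068 = £17,628

£17,628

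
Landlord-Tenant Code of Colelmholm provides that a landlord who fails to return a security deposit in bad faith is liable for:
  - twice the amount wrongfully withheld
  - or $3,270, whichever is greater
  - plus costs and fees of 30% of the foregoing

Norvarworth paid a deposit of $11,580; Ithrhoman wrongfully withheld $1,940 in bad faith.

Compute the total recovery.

$5,044

Doubled: 2 × $1,940 = $3,880
Minimum $3,270: $3,880 meets the minimum, no increase.
Costs and fees: 30% of $3,880 = $1,164
Total recovery: $3,880 + $1,164 = $5,044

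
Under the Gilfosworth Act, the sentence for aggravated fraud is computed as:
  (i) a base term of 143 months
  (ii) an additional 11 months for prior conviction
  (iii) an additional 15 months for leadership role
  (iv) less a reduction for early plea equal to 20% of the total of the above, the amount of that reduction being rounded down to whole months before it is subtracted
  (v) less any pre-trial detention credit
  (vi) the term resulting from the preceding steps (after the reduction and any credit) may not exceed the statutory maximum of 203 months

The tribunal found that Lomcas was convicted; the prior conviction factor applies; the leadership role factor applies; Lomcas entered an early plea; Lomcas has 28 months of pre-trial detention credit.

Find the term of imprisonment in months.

Prior conviction enhancement: +11 months
Leadership role enhancement: +15 months
Adjusted term: 143 months + 11 months + 15 months = 169 months
Early plea reduction: 20% of 169 months = 33 months (rounded down)
After reduction: 169 − 33 = 136 months
Less pre-trial detention credit: 136 months − 28 months = 108 months
Cap at 203 months: 108 months is within the cap, no reduction.

Sentence: 108 months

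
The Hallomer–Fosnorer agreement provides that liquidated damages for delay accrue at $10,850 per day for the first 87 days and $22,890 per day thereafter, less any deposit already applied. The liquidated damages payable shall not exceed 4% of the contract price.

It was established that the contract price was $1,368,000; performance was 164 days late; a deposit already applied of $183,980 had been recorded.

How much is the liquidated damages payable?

First 87 days: 87 × $10,850 = $943,950
Remaining days: (164 − 87) × $22,890 = $1,762,530
Accrued per-day damages: $943,950 + $1,762,530 = $2,706,480
Less deposit already applied: $2,706,480 − $183,980 = $2,522,500
Cap: 4% of $1,368,000 = $54,720
Cap at $54,720: $2,522,500 exceeds the cap → $54,720

$54,720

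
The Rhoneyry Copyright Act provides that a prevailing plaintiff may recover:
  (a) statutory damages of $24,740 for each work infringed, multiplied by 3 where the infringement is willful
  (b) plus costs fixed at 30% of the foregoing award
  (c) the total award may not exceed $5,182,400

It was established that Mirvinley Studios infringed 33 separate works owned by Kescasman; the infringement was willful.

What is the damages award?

$3,184,038

Statutory damages: 33 × $24,740 = $816,420
Trebled: 3 × $816,420 = $2,449,260
Costs: 30% of $2,449,260 = $734,778
Award plus costs: $2,449,260 + $734,778 = $3,184,038
Cap at $5,182,400: $3,184,038 is within the cap, no reduction.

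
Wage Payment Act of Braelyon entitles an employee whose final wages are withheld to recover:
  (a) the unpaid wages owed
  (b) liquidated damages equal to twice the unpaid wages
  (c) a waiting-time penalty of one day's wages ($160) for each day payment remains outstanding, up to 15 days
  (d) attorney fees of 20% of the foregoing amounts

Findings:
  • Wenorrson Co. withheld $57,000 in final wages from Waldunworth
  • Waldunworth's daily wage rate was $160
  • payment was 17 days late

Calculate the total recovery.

$208,080

Doubled: 2 × $57,000 = $114,000
Penalty days: min(17, 15) = 15
Waiting-time penalty: 15 × $160 = $2,400
Subtotal: $57,000 + $114,000 + $2,400 = $173,400
Attorney fees: 20% of $173,400 = $34,680
Total award: $173,400 + $34,680 = $208,080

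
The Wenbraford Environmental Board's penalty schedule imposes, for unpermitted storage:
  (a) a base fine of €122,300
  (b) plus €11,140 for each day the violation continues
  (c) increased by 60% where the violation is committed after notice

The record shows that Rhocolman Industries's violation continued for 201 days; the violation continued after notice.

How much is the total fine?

€3,778,304

Per-day component: 201 × €11,140 = €2,239,140
Base plus per-day: €122,300 + €2,239,140 = €2,361,440
Enhancement: 60% of €2,361,440 = €1,416,864
Enhanced fine: €2,361,440 + €1,416,864 = €3,778,304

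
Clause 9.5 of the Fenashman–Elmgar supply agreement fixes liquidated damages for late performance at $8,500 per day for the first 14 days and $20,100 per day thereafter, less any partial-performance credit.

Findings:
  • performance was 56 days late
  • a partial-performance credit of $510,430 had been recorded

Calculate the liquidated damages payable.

Liquidated damages: $452,770

First 14 days: 14 × $8,500 = $119,000
Remaining days: (56 − 14) × $20,100 = $844,200
Accrued per-day damages: $119,000 + $844,200 = $963,200
Less partial-performance credit: $963,200 − $510,430 = $452,770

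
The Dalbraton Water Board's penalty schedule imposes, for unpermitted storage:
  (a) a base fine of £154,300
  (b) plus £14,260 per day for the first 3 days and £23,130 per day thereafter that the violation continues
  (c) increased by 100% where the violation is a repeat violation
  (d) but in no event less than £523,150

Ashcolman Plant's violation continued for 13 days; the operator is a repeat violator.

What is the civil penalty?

Civil penalty: £856,760

First 3 days: 3 × £14,260 = £42,780
Remaining days: (13 − 3) × £23,130 = £231,300
Per-day component: £42,780 + £231,300 = £274,080
Base plus per-day: £154,300 + £274,080 = £428,380
Enhancement: 100% of £428,380 = £428,380
Enhanced fine: £428,380 + £428,380 = £856,760
Minimum £523,150: £856,760 meets the minimum, no increase.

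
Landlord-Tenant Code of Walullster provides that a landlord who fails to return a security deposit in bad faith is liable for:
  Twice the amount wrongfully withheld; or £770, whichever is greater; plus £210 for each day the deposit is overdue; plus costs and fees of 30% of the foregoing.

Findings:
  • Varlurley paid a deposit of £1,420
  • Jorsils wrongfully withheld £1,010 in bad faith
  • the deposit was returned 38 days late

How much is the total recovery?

Doubled: 2 × £1,010 = £2,020
Minimum £770: £2,020 meets the minimum, no increase.
Late-return penalty: 38 × £210 = £7,980
Damages plus late penalty: £2,020 + £7,980 = £10,000
Costs and fees: 30% of £10,000 = £3,000
Total recovery: £10,000 + £3,000 = £13,000

Recovery: £13,000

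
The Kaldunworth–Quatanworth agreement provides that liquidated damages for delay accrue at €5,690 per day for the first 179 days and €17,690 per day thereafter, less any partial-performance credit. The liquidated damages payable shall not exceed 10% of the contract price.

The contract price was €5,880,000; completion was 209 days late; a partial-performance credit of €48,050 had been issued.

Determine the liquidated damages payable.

€588,000

First 179 days: 179 × €5,690 = €1,018,510
Remaining days: (209 − 179) × €17,690 = €530,700
Accrued per-day damages: €1,018,510 + €530,700 = €1,549,210
Less partial-performance credit: €1,549,210 − €48,050 = €1,501,160
Cap: 10% of €5,880,000 = €588,000
Cap at €588,000: €1,501,160 exceeds the cap → €588,000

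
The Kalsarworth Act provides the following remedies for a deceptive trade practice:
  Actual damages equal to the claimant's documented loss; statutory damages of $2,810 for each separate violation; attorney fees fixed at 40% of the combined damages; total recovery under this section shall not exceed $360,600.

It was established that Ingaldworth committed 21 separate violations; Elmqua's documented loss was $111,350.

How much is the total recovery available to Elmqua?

Statutory damages: 21 × $2,810 = $59,010
Combined damages: $111,350 + $59,010 = $170,360
Attorney fees: 40% of $170,360 = $68,144
Total before cap: $170,360 + $68,144 = $238,504
Cap at $360,600: $238,504 is within the cap, no reduction.

$238,504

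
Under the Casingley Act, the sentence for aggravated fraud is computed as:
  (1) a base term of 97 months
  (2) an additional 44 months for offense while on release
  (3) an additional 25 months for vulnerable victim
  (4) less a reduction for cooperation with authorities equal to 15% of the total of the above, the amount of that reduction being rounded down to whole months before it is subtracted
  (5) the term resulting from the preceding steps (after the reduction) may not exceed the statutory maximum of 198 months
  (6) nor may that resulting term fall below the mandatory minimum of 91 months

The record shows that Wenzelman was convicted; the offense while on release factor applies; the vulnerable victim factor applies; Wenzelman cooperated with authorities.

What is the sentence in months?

142 months

Offense while on release enhancement: +44 months
Vulnerable victim enhancement: +25 months
Adjusted term: 97 months + 44 months + 25 months = 166 months
Cooperation with authorities reduction: 15% of 166 months = 24 months (rounded down)
After reduction: 166 − 24 = 142 months
Cap at 198 months: 142 months is within the cap, no reduction.
Minimum 91 months: 142 months meets the minimum, no increase.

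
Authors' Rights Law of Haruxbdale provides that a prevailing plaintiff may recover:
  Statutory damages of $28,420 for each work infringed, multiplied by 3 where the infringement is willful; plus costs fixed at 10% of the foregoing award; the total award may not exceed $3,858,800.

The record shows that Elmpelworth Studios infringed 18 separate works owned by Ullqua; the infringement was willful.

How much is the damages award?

Statutory damages: 18 × $28,420 = $511,560
Trebled: 3 × $511,560 = $1,534,680
Costs: 10% of $1,534,680 = $153,468
Award plus costs: $1,534,680 + $153,468 = $1,688,148
Cap at $3,858,800: $1,688,148 is within the cap, no reduction.

Award: $1,688,148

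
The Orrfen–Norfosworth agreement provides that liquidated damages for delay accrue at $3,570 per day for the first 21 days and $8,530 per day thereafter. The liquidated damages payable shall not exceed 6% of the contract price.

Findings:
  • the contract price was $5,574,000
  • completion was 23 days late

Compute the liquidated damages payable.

First 21 days: 21 × $3,570 = $74,970
Remaining days: (23 − 21) × $8,530 = $17,060
Accrued per-day damages: $74,970 + $17,060 = $92,030
Cap: 6% of $5,574,000 = $334,440
Cap at $334,440: $92,030 is within the cap, no reduction.

$92,030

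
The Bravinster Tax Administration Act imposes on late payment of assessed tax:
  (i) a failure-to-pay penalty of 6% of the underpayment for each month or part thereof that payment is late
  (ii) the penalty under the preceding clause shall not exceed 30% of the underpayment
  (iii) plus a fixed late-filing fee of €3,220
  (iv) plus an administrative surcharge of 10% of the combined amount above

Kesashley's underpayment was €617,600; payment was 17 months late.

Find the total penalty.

Penalty: €207,350

Accrued rate: 6% × 17 = 102%, capped at 30% → 30%
Failure-to-pay penalty: 30% of €617,600 = €185,280
Penalty before surcharge: €185,280 + €3,220 = €188,500
Administrative surcharge: 10% of €188,500 = €18,850
Total penalty: €188,500 + €18,850 = €207,350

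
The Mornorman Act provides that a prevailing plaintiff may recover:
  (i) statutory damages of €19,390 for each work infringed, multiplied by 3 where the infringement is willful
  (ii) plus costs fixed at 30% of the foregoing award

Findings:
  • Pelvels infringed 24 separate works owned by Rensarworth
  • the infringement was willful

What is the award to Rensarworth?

€1,814,904

Statutory damages: 24 × €19,390 = €465,360
Trebled: 3 × €465,360 = €1,396,080
Costs: 30% of €1,396,080 = €418,824
Award plus costs: €1,396,080 + €418,824 = €1,814,904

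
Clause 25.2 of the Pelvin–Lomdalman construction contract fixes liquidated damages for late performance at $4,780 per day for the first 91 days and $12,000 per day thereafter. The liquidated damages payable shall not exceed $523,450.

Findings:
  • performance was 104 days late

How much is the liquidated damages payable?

$523,450

First 91 days: 91 × $4,780 = $434,980
Remaining days: (104 − 91) × $12,000 = $156,000
Accrued per-day damages: $434,980 + $156,000 = $590,980
Cap at $523,450: $590,980 exceeds the cap → $523,450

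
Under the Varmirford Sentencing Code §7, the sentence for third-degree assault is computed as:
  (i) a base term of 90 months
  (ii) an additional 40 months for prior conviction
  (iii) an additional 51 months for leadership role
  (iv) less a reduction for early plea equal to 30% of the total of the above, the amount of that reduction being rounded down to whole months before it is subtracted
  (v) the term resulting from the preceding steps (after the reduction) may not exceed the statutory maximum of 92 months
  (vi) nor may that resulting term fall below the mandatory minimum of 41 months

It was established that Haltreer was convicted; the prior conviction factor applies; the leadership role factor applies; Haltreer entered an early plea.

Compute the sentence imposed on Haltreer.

Prior conviction enhancement: +40 months
Leadership role enhancement: +51 months
Adjusted term: 90 months + 40 months + 51 months = 181 months
Early plea reduction: 30% of 181 months = 54 months (rounded down)
After reduction: 181 − 54 = 127 months
Cap at 92 months: 127 months exceeds the cap → 92 months
Minimum 41 months: 92 months meets the minimum, no increase.

Sentence: 92 months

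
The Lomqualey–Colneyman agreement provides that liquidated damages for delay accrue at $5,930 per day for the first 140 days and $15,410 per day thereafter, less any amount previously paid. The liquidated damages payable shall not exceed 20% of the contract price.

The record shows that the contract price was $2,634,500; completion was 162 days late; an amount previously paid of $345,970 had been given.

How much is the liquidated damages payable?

$526,900

First 140 days: 140 × $5,930 = $830,200
Remaining days: (162 − 140) × $15,410 = $339,020
Accrued per-day damages: $830,200 + $339,020 = $1,169,220
Less amount previously paid: $1,169,220 − $345,970 = $823,250
Cap: 20% of $2,634,500 = $526,900
Cap at $526,900: $823,250 exceeds the cap → $526,900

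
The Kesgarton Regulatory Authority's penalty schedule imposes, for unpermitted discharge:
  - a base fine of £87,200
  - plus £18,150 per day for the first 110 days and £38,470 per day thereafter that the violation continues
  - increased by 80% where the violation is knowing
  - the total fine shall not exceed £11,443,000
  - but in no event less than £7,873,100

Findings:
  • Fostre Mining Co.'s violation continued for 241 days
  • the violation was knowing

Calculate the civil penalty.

£11,443,000

First 110 days: 110 × £18,150 = £1,996,500
Remaining days: (241 − 110) × £38,470 = £5,039,570
Per-day component: £1,996,500 + £5,039,570 = £7,036,070
Base plus per-day: £87,200 + £7,036,070 = £7,123,270
Enhancement: 80% of £7,123,270 = £5,698,616
Enhanced fine: £7,123,270 + £5,698,616 = £12,821,886
Cap at £11,443,000: £12,821,886 exceeds the cap → £11,443,000
Minimum £7,873,100: £11,443,000 meets the minimum, no increase.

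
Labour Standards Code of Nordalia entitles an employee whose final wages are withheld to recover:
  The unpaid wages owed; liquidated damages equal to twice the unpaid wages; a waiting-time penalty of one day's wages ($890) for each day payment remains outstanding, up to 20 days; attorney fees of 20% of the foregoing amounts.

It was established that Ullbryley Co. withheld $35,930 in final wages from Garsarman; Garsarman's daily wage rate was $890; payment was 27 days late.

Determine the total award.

$150,708

Doubled: 2 × $35,930 = $71,860
Penalty days: min(27, 20) = 20
Waiting-time penalty: 20 × $890 = $17,800
Subtotal: $35,930 + $71,860 + $17,800 = $125,590
Attorney fees: 20% of $125,590 = $25,118
Total award: $125,590 + $25,118 = $150,708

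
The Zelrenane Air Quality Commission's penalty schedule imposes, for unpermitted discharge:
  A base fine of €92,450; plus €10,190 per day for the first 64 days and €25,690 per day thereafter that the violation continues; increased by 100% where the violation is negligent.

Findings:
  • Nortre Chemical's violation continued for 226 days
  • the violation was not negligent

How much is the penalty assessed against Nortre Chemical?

€4,906,390

First 64 days: 64 × €10,190 = €652,160
Remaining days: (226 − 64) × €25,690 = €4,161,780
Per-day component: €652,160 + €4,161,780 = €4,813,940
Base plus per-day: €92,450 + €4,813,940 = €4,906,390
The violation was not negligent: no 100% increase.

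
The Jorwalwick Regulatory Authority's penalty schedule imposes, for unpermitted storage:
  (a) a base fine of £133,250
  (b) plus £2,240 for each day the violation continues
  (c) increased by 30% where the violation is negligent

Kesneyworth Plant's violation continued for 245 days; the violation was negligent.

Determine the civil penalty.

£886,665

Per-day component: 245 × £2,240 = £548,800
Base plus per-day: £133,250 + £548,800 = £682,050
Enhancement: 30% of £682,050 = £204,615
Enhanced fine: £682,050 + £204,615 = £886,665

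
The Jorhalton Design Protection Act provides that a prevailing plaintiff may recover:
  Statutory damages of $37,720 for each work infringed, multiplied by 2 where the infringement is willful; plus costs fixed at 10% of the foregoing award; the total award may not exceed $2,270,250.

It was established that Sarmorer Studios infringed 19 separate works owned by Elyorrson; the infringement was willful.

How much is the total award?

$1,576,696

Statutory damages: 19 × $37,720 = $716,680
Doubled: 2 × $716,680 = $1,433,360
Costs: 10% of $1,433,360 = $143,336
Award plus costs: $1,433,360 + $143,336 = $1,576,696
Cap at $2,270,250: $1,576,696 is within the cap, no reduction.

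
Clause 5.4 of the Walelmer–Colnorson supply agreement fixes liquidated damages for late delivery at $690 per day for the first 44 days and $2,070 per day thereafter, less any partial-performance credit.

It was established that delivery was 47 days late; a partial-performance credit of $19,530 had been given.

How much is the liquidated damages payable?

$17,040

First 44 days: 44 × $690 = $30,360
Remaining days: (47 − 44) × $2,070 = $6,210
Accrued per-day damages: $30,360 + $6,210 = $36,570
Less partial-performance credit: $36,570 − $19,530 = $17,040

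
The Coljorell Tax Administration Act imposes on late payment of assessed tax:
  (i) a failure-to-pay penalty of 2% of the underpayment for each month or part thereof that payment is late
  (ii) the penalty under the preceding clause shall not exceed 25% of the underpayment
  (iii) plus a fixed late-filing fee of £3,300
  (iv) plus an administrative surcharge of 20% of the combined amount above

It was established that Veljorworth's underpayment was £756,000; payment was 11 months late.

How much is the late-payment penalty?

Accrued rate: 2% × 11 = 22%, capped at 25% → 22%
Failure-to-pay penalty: 22% of £756,000 = £166,320
Penalty before surcharge: £166,320 + £3,300 = £169,620
Administrative surcharge: 20% of £169,620 = £33,924
Total penalty: £169,620 + £33,924 = £203,544

£203,544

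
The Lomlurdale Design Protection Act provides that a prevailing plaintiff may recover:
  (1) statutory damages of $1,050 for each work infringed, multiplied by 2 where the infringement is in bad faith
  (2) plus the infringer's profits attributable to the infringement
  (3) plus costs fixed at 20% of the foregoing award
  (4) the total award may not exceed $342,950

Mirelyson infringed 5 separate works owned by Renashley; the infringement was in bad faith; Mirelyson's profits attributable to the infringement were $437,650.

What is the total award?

Statutory damages: 5 × $1,050 = $5,250
Doubled: 2 × $5,250 = $10,500
Combined award: $10,500 + $437,650 = $448,150
Costs: 20% of $448,150 = $89,630
Award plus costs: $448,150 + $89,630 = $537,780
Cap at $342,950: $537,780 exceeds the cap → $342,950

$342,950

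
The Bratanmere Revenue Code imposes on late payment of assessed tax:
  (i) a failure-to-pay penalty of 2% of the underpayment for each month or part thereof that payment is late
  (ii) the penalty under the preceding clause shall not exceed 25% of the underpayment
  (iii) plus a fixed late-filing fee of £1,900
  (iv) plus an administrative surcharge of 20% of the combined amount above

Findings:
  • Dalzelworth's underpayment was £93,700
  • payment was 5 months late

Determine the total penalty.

£13,524

Accrued rate: 2% × 5 = 10%, capped at 25% → 10%
Failure-to-pay penalty: 10% of £93,700 = £9,370
Penalty before surcharge: £9,370 + £1,900 = £11,270
Administrative surcharge: 20% of £11,270 = £2,254
Total penalty: £11,270 + £2,254 = £13,524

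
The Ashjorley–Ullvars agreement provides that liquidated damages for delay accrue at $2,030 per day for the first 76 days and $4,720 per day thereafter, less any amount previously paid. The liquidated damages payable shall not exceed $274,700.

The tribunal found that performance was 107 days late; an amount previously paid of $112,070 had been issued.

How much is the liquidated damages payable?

First 76 days: 76 × $2,030 = $154,280
Remaining days: (107 − 76) × $4,720 = $146,320
Accrued per-day damages: $154,280 + $146,320 = $300,600
Less amount previously paid: $300,600 − $112,070 = $188,530
Cap at $274,700: $188,530 is within the cap, no reduction.

$188,530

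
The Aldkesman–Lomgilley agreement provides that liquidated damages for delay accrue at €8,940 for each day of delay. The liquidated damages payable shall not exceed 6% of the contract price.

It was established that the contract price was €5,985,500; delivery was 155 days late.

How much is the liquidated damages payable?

Per-day damages: 155 × €8,940 = €1,385,700
Cap: 6% of €5,985,500 = €359,130
Cap at €359,130: €1,385,700 exceeds the cap → €359,130

€359,130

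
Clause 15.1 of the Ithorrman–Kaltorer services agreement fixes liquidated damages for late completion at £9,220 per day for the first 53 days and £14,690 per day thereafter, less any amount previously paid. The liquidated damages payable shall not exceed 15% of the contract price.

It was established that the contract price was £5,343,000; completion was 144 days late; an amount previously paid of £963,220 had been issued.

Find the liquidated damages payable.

First 53 days: 53 × £9,220 = £488,660
Remaining days: (144 − 53) × £14,690 = £1,336,790
Accrued per-day damages: £488,660 + £1,336,790 = £1,825,450
Less amount previously paid: £1,825,450 − £963,220 = £862,230
Cap: 15% of £5,343,000 = £801,450
Cap at £801,450: £862,230 exceeds the cap → £801,450

£801,450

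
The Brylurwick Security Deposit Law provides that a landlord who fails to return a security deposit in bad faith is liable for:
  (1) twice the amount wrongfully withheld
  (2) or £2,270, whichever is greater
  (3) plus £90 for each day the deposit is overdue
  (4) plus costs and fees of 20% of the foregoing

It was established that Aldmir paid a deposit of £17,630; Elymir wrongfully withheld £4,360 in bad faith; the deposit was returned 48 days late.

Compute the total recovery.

Recovery: £15,648

Doubled: 2 × £4,360 = £8,720
Minimum £2,270: £8,720 meets the minimum, no increase.
Late-return penalty: 48 × £90 = £4,320
Damages plus late penalty: £8,720 + £4,320 = £13,040
Costs and fees: 20% of £13,040 = £2,608
Total recovery: £13,040 + £2,608 = £15,648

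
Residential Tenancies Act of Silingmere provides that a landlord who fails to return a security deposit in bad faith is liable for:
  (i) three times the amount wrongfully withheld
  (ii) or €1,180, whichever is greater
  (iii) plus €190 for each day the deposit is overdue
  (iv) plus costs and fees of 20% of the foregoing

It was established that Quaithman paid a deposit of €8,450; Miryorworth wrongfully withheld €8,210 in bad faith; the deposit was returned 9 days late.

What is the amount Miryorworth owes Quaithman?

€31,608

Trebled: 3 × €8,210 = €24,630
Minimum €1,180: €24,630 meets the minimum, no increase.
Late-return penalty: 9 × €190 = €1,710
Damages plus late penalty: €24,630 + €1,710 = €26,340
Costs and fees: 20% of €26,340 = €5,268
Total recovery: €26,340 + €5,268 = €31,608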